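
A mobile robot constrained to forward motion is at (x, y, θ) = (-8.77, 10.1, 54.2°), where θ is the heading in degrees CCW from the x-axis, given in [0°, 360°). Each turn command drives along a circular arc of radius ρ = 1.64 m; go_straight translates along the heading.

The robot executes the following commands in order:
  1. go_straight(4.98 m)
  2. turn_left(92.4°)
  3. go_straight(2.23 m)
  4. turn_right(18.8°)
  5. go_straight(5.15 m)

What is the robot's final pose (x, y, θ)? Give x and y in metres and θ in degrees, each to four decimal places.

(-11.6955, 22.1284, 127.8000°)

set_pose: (x, y, θ) = (-8.7700, 10.1000, 54.2000°), ρ = 1.64
go_straight(4.98): x += 4.98·cos θ, y += 4.98·sin θ → (-5.8569, 14.1391, 54.2000°)
turn_left(92.4°): centre at ρ to the left, rotate +92.4° → (-6.2843, 16.4676, 146.6000°)
go_straight(2.23): x += 2.23·cos θ, y += 2.23·sin θ → (-8.1460, 17.6952, 146.6000°)
turn_right(18.8°): centre at ρ to the right, rotate −18.8° → (-8.5390, 18.0591, 127.8000°)
go_straight(5.15): x += 5.15·cos θ, y += 5.15·sin θ → (-11.6955, 22.1284, 127.8000°)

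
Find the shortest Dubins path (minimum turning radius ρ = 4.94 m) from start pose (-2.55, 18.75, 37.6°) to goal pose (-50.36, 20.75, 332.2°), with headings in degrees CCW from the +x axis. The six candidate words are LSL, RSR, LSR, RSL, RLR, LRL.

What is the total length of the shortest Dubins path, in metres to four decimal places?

Let ψ = atan2(Δy, Δx) = atan2(2.00, -47.81) = 177.6046° be the start→goal bearing.
Normalize: d = |goal − start| / ρ = 47.851814/4.94 = 9.686602, α = (θ_start − ψ) mod 360° = 219.9954° = 3.839644 rad, β = (θ_goal − ψ) mod 360° = 154.5954° = 2.698199 rad.
Common terms: sin α = -0.642726, cos α = -0.766096, sin β = 0.429007, cos β = -0.903301, cos(α−β) = 0.416281, d² = 93.830259. Work in radians in the unit-radius frame; every candidate has L = ρ·(t + p + q).
LSL: p² = 2 + d² − 2cos(α−β) + 2d(sin α − sin β) = 74.234781; p = √p² = 8.615961; φ = atan2(cos β − cos α, d + sin α − sin β) = -0.015925 rad; t = (φ − α) mod 2π = 2.427616 rad, q = (β − φ) mod 2π = 2.714124 rad → L = 4.94·(2.427616 + 8.615961 + 2.714124) = 4.94·13.757701 = 67.963042 m
RSR: p² = 2 + d² − 2cos(α−β) + 2d(sin β − sin α) = 115.760613; p = √p² = 10.759211; φ = atan2(cos α − cos β, d − sin α + sin β) = 0.012753 rad; t = (α − φ) mod 2π = 3.826892 rad, q = (φ − β) mod 2π = 3.597739 rad → L = 4.94·(3.826892 + 10.759211 + 3.597739) = 4.94·18.183841 = 89.828176 m
LSR: p² = d² − 2 + 2cos(α−β) + 2d(sin α + sin β) = 88.522401; p = √p² = 9.408634; φ = atan2(−cos α − cos β, d + sin α + sin β) − atan2(−2, p) = 0.383891 rad; t = (φ − α) mod 2π = 2.827432 rad, q = (φ − β) mod 2π = 3.968877 rad → L = 4.94·(2.827432 + 9.408634 + 3.968877) = 4.94·16.204944 = 80.052421 m
RSL: p² = d² − 2 + 2cos(α−β) − 2d(sin α + sin β) = 96.803240; p = √p² = 9.838864; φ = atan2(cos α + cos β, d − sin α − sin β) − atan2(2, p) = -0.367592 rad; t = (α − φ) mod 2π = 4.207236 rad, q = (β − φ) mod 2π = 3.065791 rad → L = 4.94·(4.207236 + 9.838864 + 3.065791) = 4.94·17.111891 = 84.532744 m
RLR: c = (6 − d² + 2cos(α−β) + 2d(sin α − sin β))/8 = -13.470077, |c| > 1 → infeasible
LRL: c = (6 − d² + 2cos(α−β) − 2d(sin α − sin β))/8 = -8.279348, |c| > 1 → infeasible
Shortest: LSL with L = 67.963042 m ≈ 67.9630 m

67.9630 m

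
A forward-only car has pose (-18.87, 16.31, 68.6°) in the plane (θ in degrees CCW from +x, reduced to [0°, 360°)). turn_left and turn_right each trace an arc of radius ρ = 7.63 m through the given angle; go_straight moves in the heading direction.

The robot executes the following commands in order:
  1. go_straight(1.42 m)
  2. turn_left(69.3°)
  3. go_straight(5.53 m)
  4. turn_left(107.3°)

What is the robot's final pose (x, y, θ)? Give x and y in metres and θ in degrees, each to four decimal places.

set_pose: (x, y, θ) = (-18.8700, 16.3100, 68.6000°), ρ = 7.63
go_straight(1.42): x += 1.42·cos θ, y += 1.42·sin θ → (-18.3519, 17.6321, 68.6000°)
turn_left(69.3°): centre at ρ to the left, rotate +69.3° → (-20.3405, 26.0774, 137.9000°)
go_straight(5.53): x += 5.53·cos θ, y += 5.53·sin θ → (-24.4436, 29.7848, 137.9000°)
turn_left(107.3°): centre at ρ to the left, rotate +107.3° → (-36.4853, 27.3240, 245.2000°)

(-36.4853, 27.3240, 245.2000°)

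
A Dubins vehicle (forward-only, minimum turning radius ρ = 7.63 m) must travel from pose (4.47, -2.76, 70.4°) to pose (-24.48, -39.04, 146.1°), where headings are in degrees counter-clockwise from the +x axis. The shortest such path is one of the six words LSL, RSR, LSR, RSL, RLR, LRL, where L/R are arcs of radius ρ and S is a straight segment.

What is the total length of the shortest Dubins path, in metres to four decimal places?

75.6633 m

Let ψ = atan2(Δy, Δx) = atan2(-36.28, -28.95) = -128.5885° be the start→goal bearing.
Normalize: d = |goal − start| / ρ = 46.414878/7.63 = 6.083208, α = (θ_start − ψ) mod 360° = 198.9885° = 3.473004 rad, β = (θ_goal − ψ) mod 360° = 274.6885° = 4.794218 rad.
Common terms: sin α = -0.325378, cos α = -0.945584, sin β = -0.996654, cos β = 0.081738, cos(α−β) = 0.246999, d² = 37.005421. Work in radians in the unit-radius frame; every candidate has L = ρ·(t + p + q).
LSL: p² = 2 + d² − 2cos(α−β) + 2d(sin α − sin β) = 46.678444; p = √p² = 6.832162; φ = atan2(cos β − cos α, d + sin α − sin β) = 0.150938 rad; t = (φ − α) mod 2π = 2.961119 rad, q = (β − φ) mod 2π = 4.643280 rad → L = 7.63·(2.961119 + 6.832162 + 4.643280) = 7.63·14.436562 = 110.150968 m
RSR: p² = 2 + d² − 2cos(α−β) + 2d(sin β − sin α) = 30.344402; p = √p² = 5.508575; φ = atan2(cos α − cos β, d − sin α + sin β) = -0.187593 rad; t = (α − φ) mod 2π = 3.660598 rad, q = (φ − β) mod 2π = 1.301374 rad → L = 7.63·(3.660598 + 5.508575 + 1.301374) = 7.63·10.470546 = 79.890269 m
LSR: p² = d² − 2 + 2cos(α−β) + 2d(sin α + sin β) = 19.415029; p = √p² = 4.406249; φ = atan2(−cos α − cos β, d + sin α + sin β) − atan2(−2, p) = 0.605576 rad; t = (φ − α) mod 2π = 3.415757 rad, q = (φ − β) mod 2π = 2.094543 rad → L = 7.63·(3.415757 + 4.406249 + 2.094543) = 7.63·9.916549 = 75.663270 m
RSL: p² = d² − 2 + 2cos(α−β) − 2d(sin α + sin β) = 51.583809; p = √p² = 7.182187; φ = atan2(cos α + cos β, d − sin α − sin β) − atan2(2, p) = -0.387715 rad; t = (α − φ) mod 2π = 3.860719 rad, q = (β − φ) mod 2π = 5.181933 rad → L = 7.63·(3.860719 + 7.182187 + 5.181933) = 7.63·16.224839 = 123.795521 m
RLR: c = (6 − d² + 2cos(α−β) + 2d(sin α − sin β))/8 = -2.793050, |c| > 1 → infeasible
LRL: c = (6 − d² + 2cos(α−β) − 2d(sin α − sin β))/8 = -4.834806, |c| > 1 → infeasible
Shortest: LSR with L = 75.663270 m ≈ 75.6633 m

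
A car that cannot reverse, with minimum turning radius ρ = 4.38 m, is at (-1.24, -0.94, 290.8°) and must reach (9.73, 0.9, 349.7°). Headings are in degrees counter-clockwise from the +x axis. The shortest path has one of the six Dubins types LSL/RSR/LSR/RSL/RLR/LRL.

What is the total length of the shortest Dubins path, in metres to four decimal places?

Let ψ = atan2(Δy, Δx) = atan2(1.84, 10.97) = 9.5216° be the start→goal bearing.
Normalize: d = |goal − start| / ρ = 11.123241/4.38 = 2.539553, α = (θ_start − ψ) mod 360° = 281.2784° = 4.909234 rad, β = (θ_goal − ψ) mod 360° = 340.1784° = 5.937233 rad.
Common terms: sin α = -0.980688, cos α = 0.195576, sin β = -0.339093, cos β = 0.940753, cos(α−β) = 0.516533, d² = 6.449329. Work in radians in the unit-radius frame; every candidate has L = ρ·(t + p + q).
LSL: p² = 2 + d² − 2cos(α−β) + 2d(sin α − sin β) = 4.157529; p = √p² = 2.039002; φ = atan2(cos β − cos α, d + sin α − sin β) = 0.374128 rad; t = (φ − α) mod 2π = 1.748080 rad, q = (β − φ) mod 2π = 5.563105 rad → L = 4.38·(1.748080 + 2.039002 + 5.563105) = 4.38·9.350186 = 40.953815 m
RSR: p² = 2 + d² − 2cos(α−β) + 2d(sin β − sin α) = 10.674995; p = √p² = 3.267261; φ = atan2(cos α − cos β, d − sin α + sin β) = -0.230099 rad; t = (α − φ) mod 2π = 5.139333 rad, q = (φ − β) mod 2π = 0.115853 rad → L = 4.38·(5.139333 + 3.267261 + 0.115853) = 4.38·8.522447 = 37.328320 m
LSR: p² = d² − 2 + 2cos(α−β) + 2d(sin α + sin β) = -1.220912 < 0 → infeasible
RSL: p² = d² − 2 + 2cos(α−β) − 2d(sin α + sin β) = 12.185703; p = √p² = 3.490803; φ = atan2(cos α + cos β, d − sin α − sin β) − atan2(2, p) = -0.233935 rad; t = (α − φ) mod 2π = 5.143170 rad, q = (β − φ) mod 2π = 6.171168 rad → L = 4.38·(5.143170 + 3.490803 + 6.171168) = 4.38·14.805141 = 64.846515 m
RLR: c = (6 − d² + 2cos(α−β) + 2d(sin α − sin β))/8 = -0.334374; p = 2π − arccos c = 4.371448 rad; φ = atan2(cos α − cos β, d − sin α + sin β) = -0.230099 rad; t = (α − φ + p/2) mod 2π = 1.041872 rad, q = (α − β − t + p) mod 2π = 2.301577 rad → L = 4.38·(1.041872 + 4.371448 + 2.301577) = 4.38·7.714896 = 33.791246 m
LRL: c = (6 − d² + 2cos(α−β) − 2d(sin α − sin β))/8 = 0.480309; p = 2π − arccos c = 5.213396 rad; φ = atan2(cos β − cos α, d + sin α − sin β) = 0.374128 rad; t = (φ − α + p/2) mod 2π = 4.354778 rad, q = (β − α − t + p) mod 2π = 1.886617 rad → L = 4.38·(4.354778 + 5.213396 + 1.886617) = 4.38·11.454791 = 50.171983 m
Shortest: RLR with L = 33.791246 m ≈ 33.7912 m

33.7912 m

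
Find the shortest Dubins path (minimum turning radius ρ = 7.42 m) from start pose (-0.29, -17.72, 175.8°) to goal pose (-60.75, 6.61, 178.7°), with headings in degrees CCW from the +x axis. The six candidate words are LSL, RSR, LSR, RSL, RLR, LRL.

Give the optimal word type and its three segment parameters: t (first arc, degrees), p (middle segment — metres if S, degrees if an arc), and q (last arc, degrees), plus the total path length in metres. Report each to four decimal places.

Let ψ = atan2(Δy, Δx) = atan2(24.33, -60.46) = 158.0794° be the start→goal bearing.
Normalize: d = |goal − start| / ρ = 65.171777/7.42 = 8.783258, α = (θ_start − ψ) mod 360° = 17.7206° = 0.309283 rad, β = (θ_goal − ψ) mod 360° = 20.6206° = 0.359897 rad.
Common terms: sin α = 0.304375, cos α = 0.952552, sin β = 0.352178, cos β = 0.935933, cos(α−β) = 0.998719, d² = 77.145627. Work in radians in the unit-radius frame; every candidate has L = ρ·(t + p + q).
LSL: p² = 2 + d² − 2cos(α−β) + 2d(sin α − sin β) = 76.308463; p = √p² = 8.735472; φ = atan2(cos β − cos α, d + sin α − sin β) = -0.001902 rad; t = (φ − α) mod 2π = 5.972000 rad, q = (β − φ) mod 2π = 0.361800 rad → L = 7.42·(5.972000 + 8.735472 + 0.361800) = 7.42·15.069271 = 111.813994 m
RSR: p² = 2 + d² − 2cos(α−β) + 2d(sin β − sin α) = 77.987914; p = √p² = 8.831077; φ = atan2(cos α − cos β, d − sin α + sin β) = 0.001882 rad; t = (α − φ) mod 2π = 0.307401 rad, q = (φ − β) mod 2π = 5.925170 rad → L = 7.42·(0.307401 + 8.831077 + 5.925170) = 7.42·15.063647 = 111.772263 m
LSR: p² = d² − 2 + 2cos(α−β) + 2d(sin α + sin β) = 88.676419; p = √p² = 9.416816; φ = atan2(−cos α − cos β, d + sin α + sin β) − atan2(−2, p) = 0.011828 rad; t = (φ − α) mod 2π = 5.985730 rad, q = (φ − β) mod 2π = 5.935116 rad → L = 7.42·(5.985730 + 9.416816 + 5.935116) = 7.42·21.337662 = 158.325450 m
RSL: p² = d² − 2 + 2cos(α−β) − 2d(sin α + sin β) = 65.609712; p = √p² = 8.099982; φ = atan2(cos α + cos β, d − sin α − sin β) − atan2(2, p) = -0.013744 rad; t = (α − φ) mod 2π = 0.323027 rad, q = (β − φ) mod 2π = 0.373641 rad → L = 7.42·(0.323027 + 8.099982 + 0.373641) = 7.42·8.796651 = 65.271148 m
RLR: c = (6 − d² + 2cos(α−β) + 2d(sin α − sin β))/8 = -8.748489, |c| > 1 → infeasible
LRL: c = (6 − d² + 2cos(α−β) − 2d(sin α − sin β))/8 = -8.538558, |c| > 1 → infeasible
Shortest: RSL with L = 65.271148 m ≈ 65.2711 m
Convert RSL to answer units (arcs ×180/π): t = 0.323027·180/π = 18.5081°, p = ρ·p = 7.42·8.099982 = 60.1019 m, q = 0.373641·180/π = 21.4081°, L = 65.2711 m.

RSL: t = 18.5081°, p = 60.1019 m, q = 21.4081°, L = 65.2711 m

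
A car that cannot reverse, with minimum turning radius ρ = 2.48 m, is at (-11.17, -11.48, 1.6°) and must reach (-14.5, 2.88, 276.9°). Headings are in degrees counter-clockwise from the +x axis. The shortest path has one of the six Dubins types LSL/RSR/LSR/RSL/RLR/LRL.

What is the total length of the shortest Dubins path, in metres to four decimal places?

Let ψ = atan2(Δy, Δx) = atan2(14.36, -3.33) = 103.0558° be the start→goal bearing.
Normalize: d = |goal − start| / ρ = 14.741048/2.48 = 5.943971, α = (θ_start − ψ) mod 360° = 258.5442° = 4.512448 rad, β = (θ_goal − ψ) mod 360° = 173.8442° = 3.034154 rad.
Common terms: sin α = -0.980078, cos α = -0.198612, sin β = 0.107232, cos β = -0.994234, cos(α−β) = 0.092371, d² = 35.330791. Work in radians in the unit-radius frame; every candidate has L = ρ·(t + p + q).
LSL: p² = 2 + d² − 2cos(α−β) + 2d(sin α − sin β) = 24.220165; p = √p² = 4.921399; φ = atan2(cos β − cos α, d + sin α − sin β) = -0.162378 rad; t = (φ − α) mod 2π = 1.608359 rad, q = (β − φ) mod 2π = 3.196532 rad → L = 2.48·(1.608359 + 4.921399 + 3.196532) = 2.48·9.726290 = 24.121200 m
RSR: p² = 2 + d² − 2cos(α−β) + 2d(sin β − sin α) = 50.071935; p = √p² = 7.076153; φ = atan2(cos α − cos β, d − sin α + sin β) = 0.112675 rad; t = (α − φ) mod 2π = 4.399772 rad, q = (φ − β) mod 2π = 3.361707 rad → L = 2.48·(4.399772 + 7.076153 + 3.361707) = 2.48·14.837632 = 36.797327 m
LSR: p² = d² − 2 + 2cos(α−β) + 2d(sin α + sin β) = 23.139191; p = √p² = 4.810321; φ = atan2(−cos α − cos β, d + sin α + sin β) − atan2(−2, p) = 0.625052 rad; t = (φ − α) mod 2π = 2.395790 rad, q = (φ − β) mod 2π = 3.874084 rad → L = 2.48·(2.395790 + 4.810321 + 3.874084) = 2.48·11.080196 = 27.478885 m
RSL: p² = d² − 2 + 2cos(α−β) − 2d(sin α + sin β) = 43.891874; p = √p² = 6.625094; φ = atan2(cos α + cos β, d − sin α − sin β) − atan2(2, p) = -0.466415 rad; t = (α − φ) mod 2π = 4.978862 rad, q = (β − φ) mod 2π = 3.500569 rad → L = 2.48·(4.978862 + 6.625094 + 3.500569) = 2.48·15.104525 = 37.459223 m
RLR: c = (6 − d² + 2cos(α−β) + 2d(sin α − sin β))/8 = -5.258992, |c| > 1 → infeasible
LRL: c = (6 − d² + 2cos(α−β) − 2d(sin α − sin β))/8 = -2.027521, |c| > 1 → infeasible
Shortest: LSL with L = 24.121200 m ≈ 24.1212 m

24.1212 m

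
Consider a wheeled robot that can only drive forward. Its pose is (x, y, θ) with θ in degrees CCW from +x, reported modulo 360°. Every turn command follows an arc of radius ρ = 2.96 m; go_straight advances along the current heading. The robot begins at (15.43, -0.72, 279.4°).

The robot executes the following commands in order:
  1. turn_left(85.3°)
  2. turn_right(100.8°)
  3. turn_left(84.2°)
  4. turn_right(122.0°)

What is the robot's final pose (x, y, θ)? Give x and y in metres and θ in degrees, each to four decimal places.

(25.6339, -14.6110, 226.1000°)

set_pose: (x, y, θ) = (15.4300, -0.7200, 279.4000°), ρ = 2.96
turn_left(85.3°): centre at ρ to the left, rotate +85.3° → (18.5928, -3.1866, 364.7000° ≡ 4.7000°)
turn_right(100.8°): centre at ρ to the right, rotate −100.8° → (21.7786, -6.4512, -96.1000° ≡ 263.9000°)
turn_left(84.2°): centre at ρ to the left, rotate +84.2° → (24.1114, -9.6621, 348.1000°)
turn_right(122.0°): centre at ρ to the right, rotate −122.0° → (25.6339, -14.6110, 226.1000°)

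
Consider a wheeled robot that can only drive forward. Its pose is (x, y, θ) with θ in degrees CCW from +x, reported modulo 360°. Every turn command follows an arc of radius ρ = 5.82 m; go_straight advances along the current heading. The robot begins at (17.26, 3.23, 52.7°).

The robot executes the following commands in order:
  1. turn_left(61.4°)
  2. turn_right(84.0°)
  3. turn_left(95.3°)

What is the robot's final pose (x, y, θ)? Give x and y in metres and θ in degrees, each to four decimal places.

set_pose: (x, y, θ) = (17.2600, 3.2300, 52.7000°), ρ = 5.82
turn_left(61.4°): centre at ρ to the left, rotate +61.4° → (17.9430, 9.1333, 114.1000°)
turn_right(84.0°): centre at ρ to the right, rotate −84.0° → (20.3369, 16.5450, 30.1000°)
turn_left(95.3°): centre at ρ to the left, rotate +95.3° → (22.1622, 24.9516, 125.4000°)

(22.1622, 24.9516, 125.4000°)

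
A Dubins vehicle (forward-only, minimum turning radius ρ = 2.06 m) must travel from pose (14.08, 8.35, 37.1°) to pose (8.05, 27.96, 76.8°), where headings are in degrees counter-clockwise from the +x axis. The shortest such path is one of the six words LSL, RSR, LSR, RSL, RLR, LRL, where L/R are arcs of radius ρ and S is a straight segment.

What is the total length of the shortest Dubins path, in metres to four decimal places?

21.2237 m

Let ψ = atan2(Δy, Δx) = atan2(19.61, -6.03) = 107.0925° be the start→goal bearing.
Normalize: d = |goal − start| / ρ = 20.516164/2.06 = 9.959303, α = (θ_start − ψ) mod 360° = 290.0075° = 5.061586 rad, β = (θ_goal − ψ) mod 360° = 329.7075° = 5.754482 rad.
Common terms: sin α = -0.939648, cos α = 0.342144, sin β = -0.504414, cos β = 0.863462, cos(α−β) = 0.769400, d² = 99.187718. Work in radians in the unit-radius frame; every candidate has L = ρ·(t + p + q).
LSL: p² = 2 + d² − 2cos(α−β) + 2d(sin α − sin β) = 90.979673; p = √p² = 9.538327; φ = atan2(cos β − cos α, d + sin α − sin β) = 0.054682 rad; t = (φ − α) mod 2π = 1.276281 rad, q = (β − φ) mod 2π = 5.699800 rad → L = 2.06·(1.276281 + 9.538327 + 5.699800) = 2.06·16.514408 = 34.019680 m
RSR: p² = 2 + d² − 2cos(α−β) + 2d(sin β − sin α) = 108.318165; p = √p² = 10.407601; φ = atan2(cos α − cos β, d − sin α + sin β) = -0.050111 rad; t = (α − φ) mod 2π = 5.111697 rad, q = (φ − β) mod 2π = 0.478592 rad → L = 2.06·(5.111697 + 10.407601 + 0.478592) = 2.06·15.997891 = 32.955655 m
LSR: p² = d² − 2 + 2cos(α−β) + 2d(sin α + sin β) = 69.962822; p = √p² = 8.364378; φ = atan2(−cos α − cos β, d + sin α + sin β) − atan2(−2, p) = 0.094055 rad; t = (φ − α) mod 2π = 1.315654 rad, q = (φ − β) mod 2π = 0.622758 rad → L = 2.06·(1.315654 + 8.364378 + 0.622758) = 2.06·10.302791 = 21.223749 m
RSL: p² = d² − 2 + 2cos(α−β) − 2d(sin α + sin β) = 127.490213; p = √p² = 11.291156; φ = atan2(cos α + cos β, d − sin α − sin β) − atan2(2, p) = -0.069979 rad; t = (α − φ) mod 2π = 5.131565 rad, q = (β − φ) mod 2π = 5.824461 rad → L = 2.06·(5.131565 + 11.291156 + 5.824461) = 2.06·22.247183 = 45.829197 m
RLR: c = (6 − d² + 2cos(α−β) + 2d(sin α − sin β))/8 = -12.539771, |c| > 1 → infeasible
LRL: c = (6 − d² + 2cos(α−β) − 2d(sin α − sin β))/8 = -10.372459, |c| > 1 → infeasible
Shortest: LSR with L = 21.223749 m ≈ 21.2237 m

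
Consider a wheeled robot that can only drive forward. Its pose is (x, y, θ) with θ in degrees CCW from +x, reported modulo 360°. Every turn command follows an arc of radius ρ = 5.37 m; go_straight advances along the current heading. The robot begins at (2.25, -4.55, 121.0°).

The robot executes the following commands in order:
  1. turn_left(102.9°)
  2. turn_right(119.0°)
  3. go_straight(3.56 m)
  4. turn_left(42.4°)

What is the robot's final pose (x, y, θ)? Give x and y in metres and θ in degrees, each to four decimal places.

(-18.1933, 5.6206, 147.3000°)

set_pose: (x, y, θ) = (2.2500, -4.5500, 121.0000°), ρ = 5.37
turn_left(102.9°): centre at ρ to the left, rotate +102.9° → (-6.0766, -3.4464, 223.9000°)
turn_right(119.0°): centre at ρ to the right, rotate −119.0° → (-14.9896, -0.9578, 104.9000°)
go_straight(3.56): x += 3.56·cos θ, y += 3.56·sin θ → (-15.9050, 2.4825, 104.9000°)
turn_left(42.4°): centre at ρ to the left, rotate +42.4° → (-18.1933, 5.6206, 147.3000°)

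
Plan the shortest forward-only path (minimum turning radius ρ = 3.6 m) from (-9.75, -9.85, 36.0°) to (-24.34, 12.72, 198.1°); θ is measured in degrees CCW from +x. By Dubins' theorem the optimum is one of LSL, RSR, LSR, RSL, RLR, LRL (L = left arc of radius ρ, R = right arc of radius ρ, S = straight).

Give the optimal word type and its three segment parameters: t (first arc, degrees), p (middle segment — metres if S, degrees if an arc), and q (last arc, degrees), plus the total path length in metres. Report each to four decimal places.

LSL: t = 88.9697°, p = 19.8128 m, q = 73.1303°, L = 29.9978 m

Let ψ = atan2(Δy, Δx) = atan2(22.57, -14.59) = 122.8800° be the start→goal bearing.
Normalize: d = |goal − start| / ρ = 26.875137/3.6 = 7.465316, α = (θ_start − ψ) mod 360° = 273.1200° = 4.766844 rad, β = (θ_goal − ψ) mod 360° = 75.2200° = 1.312837 rad.
Common terms: sin α = -0.998518, cos α = 0.054428, sin β = 0.966913, cos β = 0.255108, cos(α−β) = -0.951594, d² = 55.730941. Work in radians in the unit-radius frame; every candidate has L = ρ·(t + p + q).
LSL: p² = 2 + d² − 2cos(α−β) + 2d(sin α − sin β) = 30.289014; p = √p² = 5.503546; φ = atan2(cos β − cos α, d + sin α − sin β) = 0.036472 rad; t = (φ − α) mod 2π = 1.552813 rad, q = (β − φ) mod 2π = 1.276365 rad → L = 3.6·(1.552813 + 5.503546 + 1.276365) = 3.6·8.332724 = 29.997807 m
RSR: p² = 2 + d² − 2cos(α−β) + 2d(sin β − sin α) = 88.979247; p = √p² = 9.432881; φ = atan2(cos α − cos β, d − sin α + sin β) = -0.021276 rad; t = (α − φ) mod 2π = 4.788120 rad, q = (φ − β) mod 2π = 4.949072 rad → L = 3.6·(4.788120 + 9.432881 + 4.949072) = 3.6·19.170073 = 69.012263 m
LSR: p² = d² − 2 + 2cos(α−β) + 2d(sin α + sin β) = 51.355869; p = √p² = 7.166301; φ = atan2(−cos α − cos β, d + sin α + sin β) − atan2(−2, p) = 0.230544 rad; t = (φ − α) mod 2π = 1.746885 rad, q = (φ − β) mod 2π = 5.200892 rad → L = 3.6·(1.746885 + 7.166301 + 5.200892) = 3.6·14.114078 = 50.810681 m
RSL: p² = d² − 2 + 2cos(α−β) − 2d(sin α + sin β) = 52.299637; p = √p² = 7.231849; φ = atan2(cos α + cos β, d − sin α − sin β) − atan2(2, p) = -0.228546 rad; t = (α − φ) mod 2π = 4.995390 rad, q = (β − φ) mod 2π = 1.541383 rad → L = 3.6·(4.995390 + 7.231849 + 1.541383) = 3.6·13.768621 = 49.567037 m
RLR: c = (6 − d² + 2cos(α−β) + 2d(sin α − sin β))/8 = -10.122406, |c| > 1 → infeasible
LRL: c = (6 − d² + 2cos(α−β) − 2d(sin α − sin β))/8 = -2.786127, |c| > 1 → infeasible
Shortest: LSL with L = 29.997807 m ≈ 29.9978 m
Convert LSL to answer units (arcs ×180/π): t = 1.552813·180/π = 88.9697°, p = ρ·p = 3.6·5.503546 = 19.8128 m, q = 1.276365·180/π = 73.1303°, L = 29.9978 m.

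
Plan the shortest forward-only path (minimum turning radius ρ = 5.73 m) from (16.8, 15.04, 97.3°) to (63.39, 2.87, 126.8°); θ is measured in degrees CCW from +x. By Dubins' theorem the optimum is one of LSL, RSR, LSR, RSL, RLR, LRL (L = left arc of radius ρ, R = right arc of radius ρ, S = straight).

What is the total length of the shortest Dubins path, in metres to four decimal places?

68.7358 m

Let ψ = atan2(Δy, Δx) = atan2(-12.17, 46.59) = -14.6394° be the start→goal bearing.
Normalize: d = |goal − start| / ρ = 48.153266/5.73 = 8.403711, α = (θ_start − ψ) mod 360° = 111.9394° = 1.953711 rad, β = (θ_goal − ψ) mod 360° = 141.4394° = 2.468583 rad.
Common terms: sin α = 0.927580, cos α = -0.373626, sin β = 0.623342, cos β = -0.781949, cos(α−β) = 0.870356, d² = 70.622364. Work in radians in the unit-radius frame; every candidate has L = ρ·(t + p + q).
LSL: p² = 2 + d² − 2cos(α−β) + 2d(sin α − sin β) = 75.995100; p = √p² = 8.717517; φ = atan2(cos β − cos α, d + sin α − sin β) = -0.046857 rad; t = (φ − α) mod 2π = 4.282618 rad, q = (β − φ) mod 2π = 2.515440 rad → L = 5.73·(4.282618 + 8.717517 + 2.515440) = 5.73·15.515574 = 88.904241 m
RSR: p² = 2 + d² − 2cos(α−β) + 2d(sin β − sin α) = 65.768204; p = √p² = 8.109760; φ = atan2(cos α − cos β, d − sin α + sin β) = 0.050371 rad; t = (α − φ) mod 2π = 1.903340 rad, q = (φ − β) mod 2π = 3.864973 rad → L = 5.73·(1.903340 + 8.109760 + 3.864973) = 5.73·13.878073 = 79.521358 m
LSR: p² = d² − 2 + 2cos(α−β) + 2d(sin α + sin β) = 96.430071; p = √p² = 9.819881; φ = atan2(−cos α − cos β, d + sin α + sin β) − atan2(−2, p) = 0.316487 rad; t = (φ − α) mod 2π = 4.645962 rad, q = (φ − β) mod 2π = 4.131089 rad → L = 5.73·(4.645962 + 9.819881 + 4.131089) = 5.73·18.596932 = 106.560423 m
RSL: p² = d² − 2 + 2cos(α−β) − 2d(sin α + sin β) = 44.296079; p = √p² = 6.655530; φ = atan2(cos α + cos β, d − sin α − sin β) − atan2(2, p) = -0.458974 rad; t = (α − φ) mod 2π = 2.412685 rad, q = (β − φ) mod 2π = 2.927557 rad → L = 5.73·(2.412685 + 6.655530 + 2.927557) = 5.73·11.995772 = 68.735775 m
RLR: c = (6 − d² + 2cos(α−β) + 2d(sin α − sin β))/8 = -7.221026, |c| > 1 → infeasible
LRL: c = (6 − d² + 2cos(α−β) − 2d(sin α − sin β))/8 = -8.499388, |c| > 1 → infeasible
Shortest: RSL with L = 68.735775 m ≈ 68.7358 m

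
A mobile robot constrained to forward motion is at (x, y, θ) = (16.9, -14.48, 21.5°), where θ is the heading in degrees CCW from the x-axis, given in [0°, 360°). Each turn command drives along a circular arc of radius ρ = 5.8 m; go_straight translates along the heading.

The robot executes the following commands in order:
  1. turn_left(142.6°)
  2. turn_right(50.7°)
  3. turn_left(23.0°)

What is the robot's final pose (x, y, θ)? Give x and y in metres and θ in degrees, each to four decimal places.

(11.3061, 1.6659, 136.4000°)

set_pose: (x, y, θ) = (16.9000, -14.4800, 21.5000°), ρ = 5.8
turn_left(142.6°): centre at ρ to the left, rotate +142.6° → (16.3633, -3.5055, 164.1000°)
turn_right(50.7°): centre at ρ to the right, rotate −50.7° → (12.6292, -0.2308, 113.4000°)
turn_left(23.0°): centre at ρ to the left, rotate +23.0° → (11.3061, 1.6659, 136.4000°)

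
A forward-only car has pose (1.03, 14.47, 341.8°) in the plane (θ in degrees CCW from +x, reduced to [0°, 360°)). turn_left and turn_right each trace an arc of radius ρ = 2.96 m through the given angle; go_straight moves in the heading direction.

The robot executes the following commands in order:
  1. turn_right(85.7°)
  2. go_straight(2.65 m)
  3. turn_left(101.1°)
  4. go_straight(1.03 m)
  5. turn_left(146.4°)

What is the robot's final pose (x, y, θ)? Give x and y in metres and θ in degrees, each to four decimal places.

(8.0008, 9.9957, 143.6000°)

set_pose: (x, y, θ) = (1.0300, 14.4700, 341.8000°), ρ = 2.96
turn_right(85.7°): centre at ρ to the right, rotate −85.7° → (2.9788, 10.9470, 256.1000°)
go_straight(2.65): x += 2.65·cos θ, y += 2.65·sin θ → (2.3422, 8.3746, 256.1000°)
turn_left(101.1°): centre at ρ to the left, rotate +101.1° → (5.0709, 4.7071, 357.2000°)
go_straight(1.03): x += 1.03·cos θ, y += 1.03·sin θ → (6.0997, 4.6568, 357.2000°)
turn_left(146.4°): centre at ρ to the left, rotate +146.4° → (8.0008, 9.9957, 503.6000° ≡ 143.6000°)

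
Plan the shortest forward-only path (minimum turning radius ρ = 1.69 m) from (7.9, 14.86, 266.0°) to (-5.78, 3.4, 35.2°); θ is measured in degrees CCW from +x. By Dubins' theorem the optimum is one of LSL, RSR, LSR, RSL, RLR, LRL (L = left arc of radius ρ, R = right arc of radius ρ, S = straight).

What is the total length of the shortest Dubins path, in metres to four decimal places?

23.4766 m

Let ψ = atan2(Δy, Δx) = atan2(-11.46, -13.68) = -140.0464° be the start→goal bearing.
Normalize: d = |goal − start| / ρ = 17.845840/1.69 = 10.559669, α = (θ_start − ψ) mod 360° = 46.0464° = 0.803662 rad, β = (θ_goal − ψ) mod 360° = 175.2464° = 3.058627 rad.
Common terms: sin α = 0.719903, cos α = 0.694075, sin β = 0.082870, cos β = -0.996560, cos(α−β) = -0.632029, d² = 111.506600. Work in radians in the unit-radius frame; every candidate has L = ρ·(t + p + q).
LSL: p² = 2 + d² − 2cos(α−β) + 2d(sin α − sin β) = 128.224363; p = √p² = 11.323620; φ = atan2(cos β − cos α, d + sin α − sin β) = -0.149862 rad; t = (φ − α) mod 2π = 5.329661 rad, q = (β − φ) mod 2π = 3.208489 rad → L = 1.69·(5.329661 + 11.323620 + 3.208489) = 1.69·19.861770 = 33.566392 m
RSR: p² = 2 + d² − 2cos(α−β) + 2d(sin β − sin α) = 101.316954; p = √p² = 10.065632; φ = atan2(cos α − cos β, d − sin α + sin β) = 0.168761 rad; t = (α − φ) mod 2π = 0.634901 rad, q = (φ − β) mod 2π = 3.393319 rad → L = 1.69·(0.634901 + 10.065632 + 3.393319) = 1.69·14.093852 = 23.818610 m
LSR: p² = d² − 2 + 2cos(α−β) + 2d(sin α + sin β) = 125.196569; p = √p² = 11.189127; φ = atan2(−cos α − cos β, d + sin α + sin β) − atan2(−2, p) = 0.203492 rad; t = (φ − α) mod 2π = 5.683016 rad, q = (φ − β) mod 2π = 3.428050 rad → L = 1.69·(5.683016 + 11.189127 + 3.428050) = 1.69·20.300193 = 34.307326 m
RSL: p² = d² − 2 + 2cos(α−β) − 2d(sin α + sin β) = 91.288514; p = √p² = 9.554502; φ = atan2(cos α + cos β, d − sin α − sin β) − atan2(2, p) = -0.237338 rad; t = (α − φ) mod 2π = 1.041000 rad, q = (β − φ) mod 2π = 3.295966 rad → L = 1.69·(1.041000 + 9.554502 + 3.295966) = 1.69·13.891468 = 23.476581 m
RLR: c = (6 − d² + 2cos(α−β) + 2d(sin α − sin β))/8 = -11.664619, |c| > 1 → infeasible
LRL: c = (6 − d² + 2cos(α−β) − 2d(sin α − sin β))/8 = -15.028045, |c| > 1 → infeasible
Shortest: RSL with L = 23.476581 m ≈ 23.4766 m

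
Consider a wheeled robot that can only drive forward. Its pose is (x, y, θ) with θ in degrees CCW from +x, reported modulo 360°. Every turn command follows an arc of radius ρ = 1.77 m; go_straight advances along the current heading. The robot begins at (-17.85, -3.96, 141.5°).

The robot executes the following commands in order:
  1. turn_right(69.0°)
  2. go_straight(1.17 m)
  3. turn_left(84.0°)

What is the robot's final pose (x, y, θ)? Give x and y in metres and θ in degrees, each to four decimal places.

(-19.0667, 1.2288, 156.5000°)

set_pose: (x, y, θ) = (-17.8500, -3.9600, 141.5000°), ρ = 1.77
turn_right(69.0°): centre at ρ to the right, rotate −69.0° → (-18.4362, -2.0425, 72.5000°)
go_straight(1.17): x += 1.17·cos θ, y += 1.17·sin θ → (-18.0844, -0.9267, 72.5000°)
turn_left(84.0°): centre at ρ to the left, rotate +84.0° → (-19.0667, 1.2288, 156.5000°)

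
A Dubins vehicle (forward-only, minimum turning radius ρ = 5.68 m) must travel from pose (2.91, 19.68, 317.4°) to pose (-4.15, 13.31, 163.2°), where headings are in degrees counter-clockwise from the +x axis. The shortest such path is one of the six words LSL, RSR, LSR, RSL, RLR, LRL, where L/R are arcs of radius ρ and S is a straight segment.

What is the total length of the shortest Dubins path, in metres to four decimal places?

30.9312 m

Let ψ = atan2(Δy, Δx) = atan2(-6.37, -7.06) = -137.9411° be the start→goal bearing.
Normalize: d = |goal − start| / ρ = 9.508969/5.68 = 1.674114, α = (θ_start − ψ) mod 360° = 95.3411° = 1.664017 rad, β = (θ_goal − ψ) mod 360° = 301.1411° = 5.255904 rad.
Common terms: sin α = 0.995658, cos α = -0.093085, sin β = -0.855896, cos β = 0.517148, cos(α−β) = -0.900319, d² = 2.802659. Work in radians in the unit-radius frame; every candidate has L = ρ·(t + p + q).
LSL: p² = 2 + d² − 2cos(α−β) + 2d(sin α − sin β) = 12.802723; p = √p² = 3.578089; φ = atan2(cos β − cos α, d + sin α − sin β) = 0.171385 rad; t = (φ − α) mod 2π = 4.790554 rad, q = (β − φ) mod 2π = 5.084519 rad → L = 5.68·(4.790554 + 3.578089 + 5.084519) = 5.68·13.453162 = 76.413962 m
RSR: p² = 2 + d² − 2cos(α−β) + 2d(sin β − sin α) = 0.403869; p = √p² = 0.635507; φ = atan2(cos α − cos β, d − sin α + sin β) = -1.853767 rad; t = (α − φ) mod 2π = 3.517784 rad, q = (φ − β) mod 2π = 5.456699 rad → L = 5.68·(3.517784 + 0.635507 + 5.456699) = 5.68·9.609990 = 54.584745 m
LSR: p² = d² − 2 + 2cos(α−β) + 2d(sin α + sin β) = -0.530023 < 0 → infeasible
RSL: p² = d² − 2 + 2cos(α−β) − 2d(sin α + sin β) = -1.465934 < 0 → infeasible
RLR: c = (6 − d² + 2cos(α−β) + 2d(sin α − sin β))/8 = 0.949516; p = 2π − arccos c = 5.964079 rad; φ = atan2(cos α − cos β, d − sin α + sin β) = -1.853767 rad; t = (α − φ + p/2) mod 2π = 0.216639 rad, q = (α − β − t + p) mod 2π = 2.155553 rad → L = 5.68·(0.216639 + 5.964079 + 2.155553) = 5.68·8.336271 = 47.350021 m
LRL: c = (6 − d² + 2cos(α−β) − 2d(sin α − sin β))/8 = -0.600340; p = 2π − arccos c = 4.068462 rad; φ = atan2(cos β − cos α, d + sin α − sin β) = 0.171385 rad; t = (φ − α + p/2) mod 2π = 0.541600 rad, q = (β − α − t + p) mod 2π = 0.835565 rad → L = 5.68·(0.541600 + 4.068462 + 0.835565) = 5.68·5.445627 = 30.931161 m
Shortest: LRL with L = 30.931161 m ≈ 30.9312 m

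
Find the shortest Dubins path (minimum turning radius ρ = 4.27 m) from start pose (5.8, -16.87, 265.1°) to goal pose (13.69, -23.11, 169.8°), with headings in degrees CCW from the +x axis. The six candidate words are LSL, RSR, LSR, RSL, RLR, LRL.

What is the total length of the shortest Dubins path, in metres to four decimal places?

30.2080 m

Let ψ = atan2(Δy, Δx) = atan2(-6.24, 7.89) = -38.3396° be the start→goal bearing.
Normalize: d = |goal − start| / ρ = 10.059309/4.27 = 2.355810, α = (θ_start − ψ) mod 360° = 303.4396° = 5.296020 rad, β = (θ_goal − ψ) mod 360° = 208.1396° = 3.632721 rad.
Common terms: sin α = -0.834467, cos α = 0.551057, sin β = -0.471621, cos β = -0.881801, cos(α−β) = -0.092371, d² = 5.549841. Work in radians in the unit-radius frame; every candidate has L = ρ·(t + p + q).
LSL: p² = 2 + d² − 2cos(α−β) + 2d(sin α − sin β) = 6.024988; p = √p² = 2.454585; φ = atan2(cos β − cos α, d + sin α − sin β) = -0.623337 rad; t = (φ − α) mod 2π = 0.363829 rad, q = (β − φ) mod 2π = 4.256058 rad → L = 4.27·(0.363829 + 2.454585 + 4.256058) = 4.27·7.074472 = 30.207994 m
RSR: p² = 2 + d² − 2cos(α−β) + 2d(sin β − sin α) = 9.444177; p = √p² = 3.073138; φ = atan2(cos α − cos β, d − sin α + sin β) = 0.485050 rad; t = (α − φ) mod 2π = 4.810970 rad, q = (φ − β) mod 2π = 3.135514 rad → L = 4.27·(4.810970 + 3.073138 + 3.135514) = 4.27·11.019622 = 47.053786 m
LSR: p² = d² − 2 + 2cos(α−β) + 2d(sin α + sin β) = -2.788693 < 0 → infeasible
RSL: p² = d² − 2 + 2cos(α−β) − 2d(sin α + sin β) = 9.518893; p = √p² = 3.085270; φ = atan2(cos α + cos β, d − sin α − sin β) − atan2(2, p) = -0.665214 rad; t = (α − φ) mod 2π = 5.961234 rad, q = (β − φ) mod 2π = 4.297935 rad → L = 4.27·(5.961234 + 3.085270 + 4.297935) = 4.27·13.344439 = 56.980753 m
RLR: c = (6 − d² + 2cos(α−β) + 2d(sin α − sin β))/8 = -0.180522; p = 2π − arccos c = 4.530872 rad; φ = atan2(cos α − cos β, d − sin α + sin β) = 0.485050 rad; t = (α − φ + p/2) mod 2π = 0.793220 rad, q = (α − β − t + p) mod 2π = 5.400950 rad → L = 4.27·(0.793220 + 4.530872 + 5.400950) = 4.27·10.725042 = 45.795930 m
LRL: c = (6 − d² + 2cos(α−β) − 2d(sin α − sin β))/8 = 0.246876; p = 2π − arccos c = 4.961845 rad; φ = atan2(cos β − cos α, d + sin α − sin β) = -0.623337 rad; t = (φ − α + p/2) mod 2π = 2.844751 rad, q = (β − α − t + p) mod 2π = 0.453795 rad → L = 4.27·(2.844751 + 4.961845 + 0.453795) = 4.27·8.260390 = 35.271867 m
Shortest: LSL with L = 30.207994 m ≈ 30.2080 m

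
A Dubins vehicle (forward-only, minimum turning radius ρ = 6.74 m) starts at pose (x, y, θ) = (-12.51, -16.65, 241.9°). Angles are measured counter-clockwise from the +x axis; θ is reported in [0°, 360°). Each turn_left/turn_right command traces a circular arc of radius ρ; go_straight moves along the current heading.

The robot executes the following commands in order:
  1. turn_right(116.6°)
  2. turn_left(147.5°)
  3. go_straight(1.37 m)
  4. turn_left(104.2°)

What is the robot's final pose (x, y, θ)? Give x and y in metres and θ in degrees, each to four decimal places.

(-27.4196, -29.0788, 17.0000°)

set_pose: (x, y, θ) = (-12.5100, -16.6500, 241.9000°), ρ = 6.74
turn_right(116.6°): centre at ρ to the right, rotate −116.6° → (-23.9563, -17.3701, 125.3000°)
turn_left(147.5°): centre at ρ to the left, rotate +147.5° → (-36.1890, -21.5941, 272.8000°)
go_straight(1.37): x += 1.37·cos θ, y += 1.37·sin θ → (-36.1221, -22.9625, 272.8000°)
turn_left(104.2°): centre at ρ to the left, rotate +104.2° → (-27.4196, -29.0788, 377.0000° ≡ 17.0000°)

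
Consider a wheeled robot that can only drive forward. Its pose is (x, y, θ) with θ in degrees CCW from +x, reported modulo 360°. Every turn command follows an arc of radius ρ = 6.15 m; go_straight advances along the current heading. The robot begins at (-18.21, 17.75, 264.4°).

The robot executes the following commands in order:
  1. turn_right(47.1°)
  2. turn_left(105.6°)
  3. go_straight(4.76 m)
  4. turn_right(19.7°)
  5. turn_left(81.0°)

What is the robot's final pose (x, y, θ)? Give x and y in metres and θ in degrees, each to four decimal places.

(-7.6867, -2.9903, 24.2000°)

set_pose: (x, y, θ) = (-18.2100, 17.7500, 264.4000°), ρ = 6.15
turn_right(47.1°): centre at ρ to the right, rotate −47.1° → (-20.6038, 13.4580, 217.3000°)
turn_left(105.6°): centre at ρ to the left, rotate +105.6° → (-20.5867, 3.6607, 322.9000°)
go_straight(4.76): x += 4.76·cos θ, y += 4.76·sin θ → (-16.7902, 0.7894, 322.9000°)
turn_right(19.7°): centre at ρ to the right, rotate −19.7° → (-15.3538, -0.7482, 303.2000°)
turn_left(81.0°): centre at ρ to the left, rotate +81.0° → (-7.6867, -2.9903, 384.2000° ≡ 24.2000°)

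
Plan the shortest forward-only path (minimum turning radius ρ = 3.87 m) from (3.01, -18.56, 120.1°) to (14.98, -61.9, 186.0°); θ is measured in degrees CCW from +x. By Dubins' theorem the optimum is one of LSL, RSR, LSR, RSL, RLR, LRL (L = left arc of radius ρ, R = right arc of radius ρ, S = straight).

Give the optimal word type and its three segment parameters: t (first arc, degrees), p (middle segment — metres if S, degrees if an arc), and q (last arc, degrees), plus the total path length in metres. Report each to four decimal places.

Let ψ = atan2(Δy, Δx) = atan2(-43.34, 11.97) = -74.5605° be the start→goal bearing.
Normalize: d = |goal − start| / ρ = 44.962612/3.87 = 11.618246, α = (θ_start − ψ) mod 360° = 194.6605° = 3.397466 rad, β = (θ_goal − ψ) mod 360° = 260.5605° = 4.547638 rad.
Common terms: sin α = -0.253091, cos α = -0.967443, sin β = -0.986459, cos β = -0.164007, cos(α−β) = 0.408330, d² = 134.983641. Work in radians in the unit-radius frame; every candidate has L = ρ·(t + p + q).
LSL: p² = 2 + d² − 2cos(α−β) + 2d(sin α − sin β) = 153.207896; p = √p² = 12.377718; φ = atan2(cos β − cos α, d + sin α − sin β) = 0.064956 rad; t = (φ − α) mod 2π = 2.950675 rad, q = (β − φ) mod 2π = 4.482683 rad → L = 3.87·(2.950675 + 12.377718 + 4.482683) = 3.87·19.811075 = 76.668860 m
RSR: p² = 2 + d² − 2cos(α−β) + 2d(sin β − sin α) = 119.126065; p = √p² = 10.914489; φ = atan2(cos α − cos β, d − sin α + sin β) = -0.073679 rad; t = (α − φ) mod 2π = 3.471145 rad, q = (φ − β) mod 2π = 1.661869 rad → L = 3.87·(3.471145 + 10.914489 + 1.661869) = 3.87·16.047502 = 62.103833 m
LSR: p² = d² − 2 + 2cos(α−β) + 2d(sin α + sin β) = 104.997513; p = √p² = 10.246829; φ = atan2(−cos α − cos β, d + sin α + sin β) − atan2(−2, p) = 0.301347 rad; t = (φ − α) mod 2π = 3.187066 rad, q = (φ − β) mod 2π = 2.036894 rad → L = 3.87·(3.187066 + 10.246829 + 2.036894) = 3.87·15.470789 = 59.871953 m
RSL: p² = d² − 2 + 2cos(α−β) − 2d(sin α + sin β) = 162.603092; p = √p² = 12.751592; φ = atan2(cos α + cos β, d − sin α − sin β) − atan2(2, p) = -0.243347 rad; t = (α − φ) mod 2π = 3.640813 rad, q = (β − φ) mod 2π = 4.790985 rad → L = 3.87·(3.640813 + 12.751592 + 4.790985) = 3.87·21.183390 = 81.979718 m
RLR: c = (6 − d² + 2cos(α−β) + 2d(sin α − sin β))/8 = -13.890758, |c| > 1 → infeasible
LRL: c = (6 − d² + 2cos(α−β) − 2d(sin α − sin β))/8 = -18.150987, |c| > 1 → infeasible
Shortest: LSR with L = 59.871953 m ≈ 59.8720 m
Convert LSR to answer units (arcs ×180/π): t = 3.187066·180/π = 182.6054°, p = ρ·p = 3.87·10.246829 = 39.6552 m, q = 2.036894·180/π = 116.7054°, L = 59.8720 m.

LSR: t = 182.6054°, p = 39.6552 m, q = 116.7054°, L = 59.8720 m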